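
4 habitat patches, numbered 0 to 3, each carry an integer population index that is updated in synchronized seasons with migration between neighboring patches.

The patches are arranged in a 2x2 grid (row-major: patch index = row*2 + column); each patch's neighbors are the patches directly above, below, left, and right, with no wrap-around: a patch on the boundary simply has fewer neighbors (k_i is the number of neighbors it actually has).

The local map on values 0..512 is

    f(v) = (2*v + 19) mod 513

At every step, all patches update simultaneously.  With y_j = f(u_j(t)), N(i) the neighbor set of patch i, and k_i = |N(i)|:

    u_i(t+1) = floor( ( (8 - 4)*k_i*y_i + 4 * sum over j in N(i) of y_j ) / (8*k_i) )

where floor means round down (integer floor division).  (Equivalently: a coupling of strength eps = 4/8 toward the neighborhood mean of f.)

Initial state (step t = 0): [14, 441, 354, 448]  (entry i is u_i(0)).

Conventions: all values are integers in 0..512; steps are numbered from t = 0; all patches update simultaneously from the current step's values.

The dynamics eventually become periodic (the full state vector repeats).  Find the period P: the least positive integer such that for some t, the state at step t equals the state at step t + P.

Answer: 4
Key observation: The state at step 5, [158, 161, 75, 78], reappears at step 9 — and no state repeats earlier — so the cycle the system enters has period 4.

Derivation:
t=0: [14, 441, 354, 448]
t=1: [174, 306, 219, 351]
t=2: [327, 202, 372, 247]
t=3: [248, 251, 165, 168]
t=4: [90, 93, 263, 266]
t=5: [158, 161, 75, 78]
t=6: [295, 298, 212, 215]
t=7: [184, 187, 357, 360]
t=8: [346, 349, 263, 266]
t=9: [158, 161, 75, 78]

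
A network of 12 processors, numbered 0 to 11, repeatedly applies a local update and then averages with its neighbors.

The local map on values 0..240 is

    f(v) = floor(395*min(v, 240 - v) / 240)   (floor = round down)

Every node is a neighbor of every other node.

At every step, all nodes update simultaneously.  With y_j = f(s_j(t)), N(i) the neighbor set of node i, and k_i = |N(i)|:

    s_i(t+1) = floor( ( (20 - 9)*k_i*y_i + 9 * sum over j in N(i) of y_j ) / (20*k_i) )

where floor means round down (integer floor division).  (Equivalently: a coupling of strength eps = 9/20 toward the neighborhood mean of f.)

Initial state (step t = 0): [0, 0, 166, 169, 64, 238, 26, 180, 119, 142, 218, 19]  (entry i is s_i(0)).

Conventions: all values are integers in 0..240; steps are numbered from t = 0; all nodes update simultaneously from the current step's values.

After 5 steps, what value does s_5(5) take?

Simulating step by step:
t=0: [0, 0, 166, 169, 64, 238, 26, 180, 119, 142, 218, 19]
t=1: [37, 37, 98, 96, 90, 38, 58, 87, 136, 119, 55, 52]
t=2: [88, 88, 140, 138, 133, 89, 106, 131, 145, 157, 104, 101]
t=3: [151, 151, 162, 163, 168, 152, 167, 169, 158, 147, 165, 163]
t=4: [138, 138, 129, 128, 124, 137, 125, 123, 132, 142, 127, 128]
t=5: [172, 172, 180, 181, 184, 173, 184, 185, 177, 169, 182, 181]

Answer: s_5(5) = 173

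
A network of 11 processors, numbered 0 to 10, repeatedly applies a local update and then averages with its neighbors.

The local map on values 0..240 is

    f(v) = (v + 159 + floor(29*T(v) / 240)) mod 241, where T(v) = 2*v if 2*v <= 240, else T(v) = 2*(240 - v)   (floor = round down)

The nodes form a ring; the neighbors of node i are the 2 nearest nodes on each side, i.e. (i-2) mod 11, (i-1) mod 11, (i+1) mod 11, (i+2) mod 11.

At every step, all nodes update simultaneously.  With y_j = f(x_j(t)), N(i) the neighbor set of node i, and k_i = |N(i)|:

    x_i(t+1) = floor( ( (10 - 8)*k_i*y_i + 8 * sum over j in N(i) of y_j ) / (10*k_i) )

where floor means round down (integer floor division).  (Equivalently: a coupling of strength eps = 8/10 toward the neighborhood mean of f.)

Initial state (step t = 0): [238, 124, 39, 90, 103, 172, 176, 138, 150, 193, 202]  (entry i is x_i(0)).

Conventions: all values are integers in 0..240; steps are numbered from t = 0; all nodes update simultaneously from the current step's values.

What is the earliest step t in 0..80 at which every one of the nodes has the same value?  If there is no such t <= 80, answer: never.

Answer: 14
Key observation: Synchronization is absorbing here: once all nodes are equal they stay equal, and step 14 is the first all-equal step.

Derivation:
t=0: [238, 124, 39, 90, 103, 172, 176, 138, 150, 193, 202]  (not all equal)
t=1: [136, 118, 101, 91, 99, 73, 85, 101, 105, 115, 113]  (not all equal)
t=2: [60, 54, 51, 37, 28, 28, 32, 36, 46, 57, 61]  (not all equal)
t=3: [228, 223, 215, 207, 202, 198, 200, 207, 216, 223, 227]  (not all equal)
t=4: [145, 142, 138, 134, 130, 129, 130, 133, 138, 142, 145]  (not all equal)
t=5: [83, 82, 79, 77, 75, 74, 75, 77, 79, 81, 83]  (not all equal)
t=6: [19, 18, 16, 13, 12, 11, 12, 13, 15, 17, 19]  (not all equal)
t=7: [180, 179, 177, 175, 174, 173, 174, 175, 177, 179, 180]  (not all equal)
t=8: [111, 110, 109, 108, 107, 107, 107, 108, 109, 110, 111]  (not all equal)
t=9: [54, 53, 52, 51, 51, 50, 51, 51, 52, 53, 54]  (not all equal)
t=10: [224, 224, 223, 222, 222, 221, 222, 222, 223, 224, 224]  (not all equal)
t=11: [145, 144, 144, 144, 144, 143, 144, 144, 144, 144, 145]  (not all equal)
t=12: [85, 85, 85, 84, 84, 84, 84, 84, 85, 85, 85]  (not all equal)
t=13: [23, 22, 22, 22, 22, 22, 22, 22, 22, 22, 23]  (not all equal)
t=14: [186, 186, 186, 186, 186, 186, 186, 186, 186, 186, 186]  (all equal)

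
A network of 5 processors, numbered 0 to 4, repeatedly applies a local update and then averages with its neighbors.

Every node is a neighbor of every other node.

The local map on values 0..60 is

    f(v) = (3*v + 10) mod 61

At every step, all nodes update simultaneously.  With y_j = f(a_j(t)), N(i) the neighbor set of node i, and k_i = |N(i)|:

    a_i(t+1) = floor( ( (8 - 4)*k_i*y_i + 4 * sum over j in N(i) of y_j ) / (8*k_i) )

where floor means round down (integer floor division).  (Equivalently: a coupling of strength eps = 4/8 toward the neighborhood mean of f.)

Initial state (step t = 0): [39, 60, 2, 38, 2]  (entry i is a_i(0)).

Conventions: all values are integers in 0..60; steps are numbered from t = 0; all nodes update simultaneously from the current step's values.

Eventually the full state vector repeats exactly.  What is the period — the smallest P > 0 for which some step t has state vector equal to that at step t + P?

Answer: 10
Key observation: The state at step 6, [22, 23, 26, 22, 26], reappears at step 16 — and no state repeats earlier — so the cycle the system enters has period 10.

Derivation:
t=0: [39, 60, 2, 38, 2]
t=1: [7, 8, 11, 6, 11]
t=2: [34, 35, 38, 32, 38]
t=3: [38, 39, 20, 36, 20]
t=4: [11, 12, 13, 31, 13]
t=5: [44, 45, 47, 44, 47]
t=6: [22, 23, 26, 22, 26]
t=7: [18, 19, 22, 18, 22]
t=8: [6, 7, 10, 6, 10]
t=9: [31, 32, 35, 31, 35]
t=10: [45, 46, 49, 45, 49]
t=11: [26, 27, 30, 26, 30]
t=12: [30, 31, 34, 30, 34]
t=13: [42, 43, 46, 42, 46]
t=14: [17, 18, 21, 17, 21]
t=15: [3, 4, 7, 3, 7]
t=16: [22, 23, 26, 22, 26]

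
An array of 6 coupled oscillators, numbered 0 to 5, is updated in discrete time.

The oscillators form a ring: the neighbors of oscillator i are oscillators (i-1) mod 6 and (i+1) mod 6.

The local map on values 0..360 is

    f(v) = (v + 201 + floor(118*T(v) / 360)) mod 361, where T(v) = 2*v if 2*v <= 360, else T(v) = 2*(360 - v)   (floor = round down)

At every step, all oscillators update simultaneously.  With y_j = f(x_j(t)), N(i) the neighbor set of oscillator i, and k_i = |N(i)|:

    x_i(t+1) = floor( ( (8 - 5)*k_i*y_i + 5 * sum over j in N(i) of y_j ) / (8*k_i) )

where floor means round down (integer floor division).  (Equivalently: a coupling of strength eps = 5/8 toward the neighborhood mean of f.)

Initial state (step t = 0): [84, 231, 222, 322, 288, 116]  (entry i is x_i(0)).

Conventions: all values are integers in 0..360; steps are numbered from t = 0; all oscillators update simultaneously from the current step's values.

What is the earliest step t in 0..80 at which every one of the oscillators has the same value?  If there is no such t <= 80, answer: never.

Answer: 13
Key observation: Synchronization is absorbing here: once all oscillators are equal they stay equal, and step 13 is the first all-equal step.

Derivation:
t=0: [84, 231, 222, 322, 288, 116]  (not all equal)
t=1: [185, 211, 163, 171, 133, 172]  (not all equal)
t=2: [137, 133, 125, 98, 99, 108]  (not all equal)
t=3: [49, 57, 36, 16, 7, 28]  (not all equal)
t=4: [275, 280, 260, 232, 227, 247]  (not all equal)
t=5: [167, 169, 164, 157, 156, 161]  (not all equal)
t=6: [113, 115, 109, 102, 100, 106]  (not all equal)
t=7: [24, 25, 19, 10, 9, 15]  (not all equal)
t=8: [235, 238, 230, 221, 218, 226]  (not all equal)
t=9: [155, 156, 154, 152, 151, 153]  (not all equal)
t=10: [95, 96, 94, 91, 90, 92]  (not all equal)
t=11: [356, 357, 355, 352, 351, 353]  (not all equal)
t=12: [197, 198, 197, 197, 196, 197]  (not all equal)
t=13: [143, 143, 143, 143, 143, 143]  (all equal)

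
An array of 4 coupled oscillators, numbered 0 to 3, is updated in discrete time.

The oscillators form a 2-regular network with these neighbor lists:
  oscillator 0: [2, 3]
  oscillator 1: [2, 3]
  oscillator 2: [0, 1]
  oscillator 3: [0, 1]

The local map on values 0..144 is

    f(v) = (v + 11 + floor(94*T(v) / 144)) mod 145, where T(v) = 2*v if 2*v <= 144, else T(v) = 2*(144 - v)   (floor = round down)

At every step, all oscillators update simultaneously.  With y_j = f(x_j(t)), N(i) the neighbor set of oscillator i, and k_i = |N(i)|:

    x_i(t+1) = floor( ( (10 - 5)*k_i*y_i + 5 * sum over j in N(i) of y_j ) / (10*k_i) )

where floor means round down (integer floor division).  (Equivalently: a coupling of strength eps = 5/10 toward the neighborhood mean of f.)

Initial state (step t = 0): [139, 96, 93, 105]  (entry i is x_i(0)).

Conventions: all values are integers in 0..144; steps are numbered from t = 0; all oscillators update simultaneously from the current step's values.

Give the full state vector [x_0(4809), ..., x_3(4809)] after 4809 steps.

Simulating step by step:
t=0: [139, 96, 93, 105]
t=1: [17, 23, 21, 19]
t=2: [53, 60, 58, 55]
t=3: [136, 72, 106, 102]
t=4: [16, 26, 21, 22]
t=5: [53, 65, 58, 59]
t=6: [103, 44, 109, 38]
t=7: [40, 85, 43, 82]
t=8: [86, 48, 87, 46]
t=9: [49, 96, 50, 95]
t=10: [99, 49, 99, 48]
t=11: [47, 97, 48, 97]
t=12: [95, 48, 96, 47]
t=13: [47, 96, 48, 95]
t=14: [95, 48, 96, 47]

Answer: [47, 96, 48, 95]
Key observation: The state at step 12, [95, 48, 96, 47], reappears at step 14: the system is in a cycle of period 2 from step 12 on.  Therefore the state at step 4809 equals the state at step 12 + ((4809 - 12) mod 2) = 13, which is [47, 96, 48, 95].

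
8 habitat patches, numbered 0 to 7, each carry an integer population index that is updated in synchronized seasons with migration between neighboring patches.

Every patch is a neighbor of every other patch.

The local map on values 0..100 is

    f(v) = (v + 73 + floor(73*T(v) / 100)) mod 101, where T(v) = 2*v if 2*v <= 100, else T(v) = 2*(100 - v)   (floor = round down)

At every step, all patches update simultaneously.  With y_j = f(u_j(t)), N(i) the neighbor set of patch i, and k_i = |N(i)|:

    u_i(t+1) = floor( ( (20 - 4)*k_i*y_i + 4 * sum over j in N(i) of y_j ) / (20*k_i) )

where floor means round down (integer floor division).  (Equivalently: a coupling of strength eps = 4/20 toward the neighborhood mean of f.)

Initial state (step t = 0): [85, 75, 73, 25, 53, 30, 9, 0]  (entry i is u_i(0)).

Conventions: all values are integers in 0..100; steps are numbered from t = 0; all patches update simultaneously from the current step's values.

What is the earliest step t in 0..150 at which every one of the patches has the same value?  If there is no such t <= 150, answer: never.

Simulating step by step:
t=0: [85, 75, 73, 25, 53, 30, 9, 0]  (not all equal)
t=1: [76, 80, 81, 42, 88, 51, 89, 73]  (not all equal)
t=2: [82, 81, 80, 76, 78, 91, 78, 83]  (not all equal)
t=3: [80, 80, 80, 82, 81, 77, 81, 79]  (not all equal)
t=4: [80, 80, 80, 80, 80, 81, 80, 80]  (not all equal)
t=5: [80, 80, 80, 80, 80, 80, 80, 80]  (all equal)

Answer: 5
Key observation: Synchronization is absorbing here: once all patches are equal they stay equal, and step 5 is the first all-equal step.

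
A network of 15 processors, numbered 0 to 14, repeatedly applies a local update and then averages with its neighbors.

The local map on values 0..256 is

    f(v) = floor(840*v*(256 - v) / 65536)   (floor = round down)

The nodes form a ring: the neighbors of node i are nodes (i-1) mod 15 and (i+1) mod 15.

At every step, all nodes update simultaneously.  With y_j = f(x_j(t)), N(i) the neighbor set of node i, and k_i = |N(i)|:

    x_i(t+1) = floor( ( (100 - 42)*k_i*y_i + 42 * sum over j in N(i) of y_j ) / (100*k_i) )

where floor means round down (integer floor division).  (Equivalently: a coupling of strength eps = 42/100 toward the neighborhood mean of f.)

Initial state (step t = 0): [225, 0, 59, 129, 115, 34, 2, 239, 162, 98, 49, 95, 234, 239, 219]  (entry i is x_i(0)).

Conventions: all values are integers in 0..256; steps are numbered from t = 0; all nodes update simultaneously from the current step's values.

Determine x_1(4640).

Answer: x_1(4640) = 126
Key observation: The state at step 20, [135, 126, 125, 125, 125, 125, 127, 139, 166, 194, 206, 208, 205, 188, 159], reappears at step 24: the system is in a cycle of period 4 from step 20 on.  Therefore the state at step 4640 equals the state at step 20 + ((4640 - 20) mod 4) = 20, which is [135, 126, 125, 125, 125, 125, 127, 139, 166, 194, 206, 208, 205, 188, 159].

Derivation:
t=0: [225, 0, 59, 129, 115, 34, 2, 239, 162, 98, 49, 95, 234, 239, 219]
t=1: [73, 49, 129, 195, 184, 100, 34, 72, 165, 183, 158, 154, 89, 65, 89]
t=2: [166, 155, 180, 167, 171, 171, 132, 158, 182, 181, 192, 198, 185, 172, 179]
t=3: [189, 192, 183, 186, 186, 190, 201, 194, 177, 169, 158, 153, 167, 179, 181]
t=4: [163, 160, 167, 167, 164, 157, 147, 156, 175, 188, 196, 198, 189, 178, 171]
t=5: [192, 194, 191, 190, 193, 199, 202, 196, 181, 164, 152, 150, 162, 175, 185]
t=6: [158, 155, 158, 158, 153, 145, 142, 152, 172, 190, 200, 201, 193, 181, 168]
t=7: [196, 199, 198, 198, 201, 205, 205, 199, 183, 161, 146, 144, 155, 172, 187]
t=8: [152, 146, 146, 145, 140, 135, 136, 148, 170, 192, 203, 204, 198, 183, 166]
t=9: [200, 204, 205, 206, 207, 208, 207, 201, 184, 159, 140, 137, 149, 170, 189]
t=10: [145, 136, 133, 132, 129, 128, 131, 144, 169, 193, 205, 207, 201, 185, 163]
t=11: [204, 208, 209, 209, 209, 209, 208, 202, 184, 157, 137, 133, 144, 167, 191]
t=12: [138, 128, 125, 125, 125, 125, 129, 142, 169, 194, 206, 208, 203, 186, 160]
t=13: [205, 209, 209, 209, 209, 209, 208, 203, 184, 156, 135, 130, 140, 166, 192]
t=14: [136, 126, 125, 125, 125, 125, 128, 141, 168, 194, 206, 208, 204, 187, 159]
t=15: [206, 209, 209, 209, 209, 209, 209, 203, 185, 156, 135, 129, 139, 165, 192]
t=16: [135, 126, 125, 125, 125, 125, 127, 140, 168, 194, 206, 208, 204, 188, 159]
t=17: [206, 209, 209, 209, 209, 209, 208, 204, 185, 156, 135, 129, 139, 164, 192]
t=18: [135, 126, 125, 125, 125, 125, 128, 140, 167, 194, 206, 208, 205, 188, 159]
t=19: [206, 209, 209, 209, 209, 209, 209, 204, 186, 156, 135, 129, 138, 164, 192]
t=20: [135, 126, 125, 125, 125, 125, 127, 139, 166, 194, 206, 208, 205, 188, 159]
t=21: [206, 209, 209, 209, 209, 209, 208, 204, 186, 157, 135, 129, 138, 164, 192]
t=22: [135, 126, 125, 125, 125, 125, 128, 139, 166, 194, 206, 208, 205, 188, 159]
t=23: [206, 209, 209, 209, 209, 209, 209, 204, 186, 157, 135, 129, 138, 164, 192]
t=24: [135, 126, 125, 125, 125, 125, 127, 139, 166, 194, 206, 208, 205, 188, 159]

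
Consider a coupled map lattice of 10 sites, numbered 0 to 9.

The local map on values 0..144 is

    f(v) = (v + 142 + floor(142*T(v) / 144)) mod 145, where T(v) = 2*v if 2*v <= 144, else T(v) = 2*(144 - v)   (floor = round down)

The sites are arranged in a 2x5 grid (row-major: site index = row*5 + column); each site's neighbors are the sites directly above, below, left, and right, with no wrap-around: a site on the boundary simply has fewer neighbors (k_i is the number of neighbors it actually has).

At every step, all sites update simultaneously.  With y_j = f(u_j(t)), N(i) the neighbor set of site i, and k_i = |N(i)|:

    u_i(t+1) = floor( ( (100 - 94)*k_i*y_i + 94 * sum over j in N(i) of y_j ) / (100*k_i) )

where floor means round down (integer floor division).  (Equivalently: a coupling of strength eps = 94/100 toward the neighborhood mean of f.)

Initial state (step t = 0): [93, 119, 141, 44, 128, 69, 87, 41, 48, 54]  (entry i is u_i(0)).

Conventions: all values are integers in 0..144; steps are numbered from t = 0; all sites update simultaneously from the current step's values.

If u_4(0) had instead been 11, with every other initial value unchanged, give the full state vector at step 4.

Answer: [31, 34, 38, 45, 22, 30, 36, 46, 26, 53]
Key observation: This trace re-runs the system from the modified initial state.

Derivation:
t=0: [93, 119, 141, 44, 11, 69, 87, 41, 48, 54]
t=1: [38, 76, 91, 105, 67, 48, 64, 111, 88, 79]
t=2: [101, 65, 41, 48, 46, 79, 74, 45, 40, 51]
t=3: [51, 71, 105, 123, 74, 51, 77, 100, 92, 116]
t=4: [31, 34, 38, 45, 22, 30, 36, 46, 26, 53]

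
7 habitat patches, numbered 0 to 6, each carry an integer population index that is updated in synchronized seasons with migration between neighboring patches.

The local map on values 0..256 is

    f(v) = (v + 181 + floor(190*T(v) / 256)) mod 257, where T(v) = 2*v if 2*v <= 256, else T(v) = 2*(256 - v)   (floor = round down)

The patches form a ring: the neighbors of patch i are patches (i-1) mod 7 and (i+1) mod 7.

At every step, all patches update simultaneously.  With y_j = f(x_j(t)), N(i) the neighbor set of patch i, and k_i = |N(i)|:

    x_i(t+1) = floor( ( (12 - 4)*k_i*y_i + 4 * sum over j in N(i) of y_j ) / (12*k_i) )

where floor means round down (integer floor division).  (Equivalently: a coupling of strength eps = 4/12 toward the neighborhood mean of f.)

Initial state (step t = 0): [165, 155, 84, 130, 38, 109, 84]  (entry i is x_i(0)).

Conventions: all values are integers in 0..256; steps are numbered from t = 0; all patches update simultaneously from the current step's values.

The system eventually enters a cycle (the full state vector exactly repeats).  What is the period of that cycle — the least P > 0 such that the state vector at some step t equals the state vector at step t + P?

Answer: 2
Key observation: The state at step 6, [205, 205, 204, 204, 204, 204, 204], reappears at step 8 — and no state repeats earlier — so the cycle the system enters has period 2.

Derivation:
t=0: [165, 155, 84, 130, 38, 109, 84]
t=1: [209, 211, 166, 185, 84, 154, 157]
t=2: [206, 204, 217, 201, 161, 212, 223]
t=3: [202, 203, 200, 208, 218, 204, 197]
t=4: [206, 205, 206, 202, 200, 204, 207]
t=5: [203, 204, 204, 205, 206, 205, 203]
t=6: [205, 205, 204, 204, 204, 204, 204]
t=7: [204, 204, 204, 205, 205, 205, 204]
t=8: [205, 205, 204, 204, 204, 204, 204]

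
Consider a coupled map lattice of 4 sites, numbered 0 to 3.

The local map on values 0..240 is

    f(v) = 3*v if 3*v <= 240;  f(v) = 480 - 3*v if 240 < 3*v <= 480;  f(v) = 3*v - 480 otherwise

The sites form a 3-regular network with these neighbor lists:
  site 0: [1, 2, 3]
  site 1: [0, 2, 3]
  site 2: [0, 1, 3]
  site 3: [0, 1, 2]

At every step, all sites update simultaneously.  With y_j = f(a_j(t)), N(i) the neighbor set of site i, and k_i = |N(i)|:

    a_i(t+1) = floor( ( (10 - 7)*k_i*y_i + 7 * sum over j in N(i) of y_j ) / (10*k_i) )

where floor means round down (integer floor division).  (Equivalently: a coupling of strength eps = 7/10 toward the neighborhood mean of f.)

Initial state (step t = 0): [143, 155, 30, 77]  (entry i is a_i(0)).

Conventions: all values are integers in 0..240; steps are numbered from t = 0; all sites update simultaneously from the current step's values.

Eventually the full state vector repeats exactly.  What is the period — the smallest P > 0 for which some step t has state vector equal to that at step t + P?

Simulating step by step:
t=0: [143, 155, 30, 77]
t=1: [93, 91, 96, 105]
t=2: [191, 192, 191, 189]
t=3: [92, 92, 92, 91]
t=4: [204, 204, 204, 204]
t=5: [132, 132, 132, 132]
t=6: [84, 84, 84, 84]
t=7: [228, 228, 228, 228]
t=8: [204, 204, 204, 204]

Answer: 4
Key observation: The state at step 4, [204, 204, 204, 204], reappears at step 8 — and no state repeats earlier — so the cycle the system enters has period 4.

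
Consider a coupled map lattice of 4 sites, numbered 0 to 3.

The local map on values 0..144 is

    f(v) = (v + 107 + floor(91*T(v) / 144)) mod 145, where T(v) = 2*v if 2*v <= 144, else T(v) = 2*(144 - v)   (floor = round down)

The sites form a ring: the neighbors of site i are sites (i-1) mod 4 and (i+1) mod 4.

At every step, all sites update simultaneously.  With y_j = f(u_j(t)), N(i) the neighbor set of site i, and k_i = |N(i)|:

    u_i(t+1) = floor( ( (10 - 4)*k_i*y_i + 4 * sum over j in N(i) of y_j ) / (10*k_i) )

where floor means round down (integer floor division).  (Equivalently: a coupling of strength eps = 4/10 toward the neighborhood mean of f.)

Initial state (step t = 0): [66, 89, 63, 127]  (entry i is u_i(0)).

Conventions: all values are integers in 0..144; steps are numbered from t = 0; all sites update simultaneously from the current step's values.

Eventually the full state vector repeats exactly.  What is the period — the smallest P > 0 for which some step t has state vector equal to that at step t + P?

Answer: 2
Key observation: The state at step 3, [113, 113, 113, 113], reappears at step 5 — and no state repeats earlier — so the cycle the system enters has period 2.

Derivation:
t=0: [66, 89, 63, 127]
t=1: [112, 115, 108, 109]
t=2: [114, 113, 114, 114]
t=3: [113, 113, 113, 113]
t=4: [114, 114, 114, 114]
t=5: [113, 113, 113, 113]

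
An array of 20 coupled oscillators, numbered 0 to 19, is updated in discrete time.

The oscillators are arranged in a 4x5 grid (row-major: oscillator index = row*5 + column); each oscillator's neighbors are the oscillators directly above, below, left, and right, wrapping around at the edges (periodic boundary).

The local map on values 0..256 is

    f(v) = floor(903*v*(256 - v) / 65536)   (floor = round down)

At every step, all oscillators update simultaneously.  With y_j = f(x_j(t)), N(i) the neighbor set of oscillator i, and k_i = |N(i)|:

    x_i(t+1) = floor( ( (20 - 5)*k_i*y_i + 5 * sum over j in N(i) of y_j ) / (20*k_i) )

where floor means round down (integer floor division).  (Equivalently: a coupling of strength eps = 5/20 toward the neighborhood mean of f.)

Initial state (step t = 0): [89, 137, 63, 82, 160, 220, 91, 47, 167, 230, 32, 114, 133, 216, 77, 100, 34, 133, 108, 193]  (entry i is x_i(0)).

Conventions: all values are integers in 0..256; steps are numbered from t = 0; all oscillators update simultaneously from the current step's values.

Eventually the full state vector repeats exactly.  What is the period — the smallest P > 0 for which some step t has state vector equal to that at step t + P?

Answer: 4
Key observation: The state at step 19, [218, 219, 219, 218, 217, 148, 218, 218, 148, 125, 148, 218, 218, 148, 125, 218, 219, 219, 218, 217], reappears at step 23 — and no state repeats earlier — so the cycle the system enters has period 4.

Derivation:
t=0: [89, 137, 63, 82, 160, 220, 91, 47, 167, 230, 32, 114, 133, 216, 77, 100, 34, 133, 108, 193]
t=1: [200, 210, 174, 197, 198, 118, 197, 151, 186, 106, 119, 206, 212, 141, 170, 196, 133, 213, 209, 177]
t=2: [157, 145, 186, 161, 163, 215, 164, 204, 185, 211, 213, 151, 140, 207, 204, 171, 203, 137, 145, 185]
t=3: [207, 212, 184, 206, 201, 133, 199, 158, 174, 138, 137, 207, 212, 152, 145, 191, 164, 216, 212, 183]
t=4: [146, 138, 174, 146, 157, 215, 161, 201, 196, 217, 215, 148, 139, 204, 218, 175, 190, 129, 137, 180]
t=5: [212, 217, 198, 215, 207, 132, 202, 163, 161, 125, 131, 210, 214, 154, 121, 190, 183, 219, 216, 187]
t=6: [136, 125, 153, 129, 144, 214, 155, 196, 205, 218, 215, 142, 134, 204, 221, 173, 171, 119, 128, 173]
t=7: [215, 222, 215, 219, 214, 134, 207, 171, 148, 122, 131, 214, 215, 153, 115, 194, 204, 222, 218, 194]
t=8: [129, 110, 123, 119, 131, 213, 145, 187, 212, 218, 214, 131, 131, 205, 219, 164, 140, 109, 122, 162]
t=9: [217, 221, 221, 218, 217, 137, 212, 182, 137, 122, 134, 218, 216, 151, 120, 204, 221, 221, 218, 204]
t=10: [124, 108, 111, 120, 124, 211, 135, 174, 214, 218, 213, 121, 128, 206, 218, 146, 109, 107, 122, 147]
t=11: [218, 220, 219, 217, 217, 140, 216, 196, 134, 122, 137, 218, 217, 148, 123, 215, 220, 219, 219, 214]
t=12: [121, 110, 114, 122, 123, 209, 127, 157, 213, 218, 210, 121, 124, 207, 218, 126, 110, 111, 118, 128]
t=13: [219, 221, 222, 218, 218, 144, 218, 210, 137, 123, 143, 219, 218, 147, 123, 219, 221, 221, 218, 218]
t=14: [117, 106, 106, 120, 120, 208, 121, 134, 211, 217, 208, 118, 121, 207, 217, 117, 106, 106, 120, 120]
t=15: [218, 219, 219, 217, 217, 146, 219, 218, 141, 124, 146, 218, 219, 147, 125, 218, 219, 219, 218, 217]
t=16: [120, 111, 111, 122, 122, 207, 118, 120, 209, 217, 207, 120, 118, 207, 217, 120, 111, 111, 120, 122]
t=17: [218, 221, 221, 219, 218, 148, 218, 218, 145, 125, 148, 218, 218, 147, 125, 218, 221, 221, 218, 218]
t=18: [120, 107, 106, 117, 120, 207, 120, 120, 207, 217, 207, 120, 120, 207, 217, 120, 107, 107, 119, 120]
t=19: [218, 219, 219, 218, 217, 148, 218, 218, 148, 125, 148, 218, 218, 148, 125, 218, 219, 219, 218, 217]
t=20: [120, 111, 111, 120, 122, 207, 120, 120, 207, 217, 207, 120, 120, 207, 217, 120, 111, 111, 120, 122]
t=21: [218, 221, 221, 218, 218, 148, 218, 218, 148, 125, 148, 218, 218, 148, 125, 218, 221, 221, 218, 218]
t=22: [120, 107, 107, 120, 120, 207, 120, 120, 207, 217, 207, 120, 120, 207, 217, 120, 107, 107, 120, 120]
t=23: [218, 219, 219, 218, 217, 148, 218, 218, 148, 125, 148, 218, 218, 148, 125, 218, 219, 219, 218, 217]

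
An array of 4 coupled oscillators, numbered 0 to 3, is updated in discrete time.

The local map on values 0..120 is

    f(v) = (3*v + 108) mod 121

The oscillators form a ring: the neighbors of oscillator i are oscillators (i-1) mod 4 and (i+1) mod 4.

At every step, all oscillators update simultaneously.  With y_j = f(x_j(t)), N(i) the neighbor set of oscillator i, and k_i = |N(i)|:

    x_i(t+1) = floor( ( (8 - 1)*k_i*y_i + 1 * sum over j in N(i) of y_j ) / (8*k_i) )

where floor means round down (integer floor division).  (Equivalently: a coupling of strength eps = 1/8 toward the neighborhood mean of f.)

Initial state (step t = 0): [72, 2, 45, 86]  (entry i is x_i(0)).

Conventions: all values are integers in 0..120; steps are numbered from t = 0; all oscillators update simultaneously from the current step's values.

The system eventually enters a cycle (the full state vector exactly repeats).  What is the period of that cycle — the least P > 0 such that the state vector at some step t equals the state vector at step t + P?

Simulating step by step:
t=0: [72, 2, 45, 86]
t=1: [79, 104, 8, 7]
t=2: [94, 57, 13, 14]
t=3: [27, 35, 26, 28]
t=4: [69, 88, 67, 70]
t=5: [69, 16, 63, 75]
t=6: [71, 38, 56, 87]
t=7: [75, 95, 36, 12]
t=8: [82, 37, 86, 31]
t=9: [109, 92, 13, 77]
t=10: [70, 24, 30, 91]
t=11: [71, 61, 72, 25]
t=12: [76, 52, 78, 64]
t=13: [87, 31, 92, 62]
t=14: [13, 71, 26, 47]
t=15: [28, 74, 62, 11]
t=16: [68, 84, 52, 25]
t=17: [72, 109, 30, 60]
t=18: [79, 72, 74, 50]
t=19: [96, 83, 83, 25]
t=20: [39, 109, 111, 63]
t=21: [98, 74, 76, 59]
t=22: [42, 85, 90, 45]
t=23: [98, 8, 13, 8]
t=24: [35, 13, 24, 13]
t=25: [83, 32, 54, 32]
t=26: [111, 81, 34, 81]
t=27: [81, 105, 91, 105]
t=28: [102, 60, 23, 60]
t=29: [50, 46, 54, 46]
t=30: [14, 6, 25, 6]
t=31: [26, 10, 54, 10]
t=32: [59, 20, 26, 20]
t=33: [43, 47, 62, 47]
t=34: [102, 16, 46, 16]
t=35: [49, 34, 7, 34]
t=36: [22, 79, 18, 79]
t=37: [59, 96, 48, 96]
t=38: [41, 32, 12, 32]
t=39: [106, 80, 30, 80]
t=40: [68, 101, 80, 101]
t=41: [67, 53, 98, 53]
t=42: [61, 28, 37, 28]
t=43: [51, 71, 94, 71]
t=44: [26, 72, 33, 72]
t=45: [67, 81, 85, 81]
t=46: [72, 99, 13, 99]
t=47: [77, 43, 28, 43]
t=48: [99, 112, 76, 112]
t=49: [46, 79, 92, 79]
t=50: [16, 91, 31, 91]
t=51: [32, 22, 72, 22]
t=52: [79, 56, 78, 56]
t=53: [94, 42, 91, 42]
t=54: [37, 101, 29, 101]
t=55: [91, 52, 70, 52]
t=56: [18, 25, 69, 25]
t=57: [43, 61, 71, 61]
t=58: [107, 55, 75, 55]
t=59: [61, 36, 83, 36]
t=60: [54, 93, 112, 93]
t=61: [27, 27, 73, 27]
t=62: [68, 69, 82, 69]
t=63: [70, 75, 107, 75]
t=64: [77, 88, 69, 88]
t=65: [86, 18, 65, 18]
t=66: [7, 39, 58, 39]
t=67: [20, 94, 48, 94]
t=68: [44, 27, 12, 27]
t=69: [112, 68, 28, 68]
t=70: [79, 70, 70, 70]
t=71: [99, 77, 76, 77]
t=72: [48, 93, 94, 93]
t=73: [11, 23, 26, 23]
t=74: [24, 54, 63, 54]
t=75: [55, 31, 51, 31]
t=76: [37, 73, 26, 73]
t=77: [96, 84, 67, 84]
t=78: [43, 109, 73, 109]
t=79: [110, 75, 83, 75]
t=80: [77, 91, 112, 91]
t=81: [87, 26, 73, 26]
t=82: [13, 62, 82, 62]
t=83: [29, 54, 104, 54]
t=84: [68, 32, 53, 32]
t=85: [71, 78, 32, 78]
t=86: [81, 97, 85, 97]
t=87: [99, 38, 4, 38]
t=88: [49, 98, 117, 98]
t=89: [16, 40, 88, 40]
t=90: [44, 96, 21, 96]
t=91: [108, 39, 47, 39]
t=92: [73, 95, 19, 95]
t=93: [78, 34, 42, 34]
t=94: [98, 91, 110, 91]
t=95: [36, 22, 67, 22]
t=96: [89, 56, 65, 56]
t=97: [14, 34, 57, 34]
t=98: [36, 82, 43, 82]
t=99: [97, 111, 115, 111]
t=100: [41, 76, 88, 76]
t=101: [108, 89, 19, 89]
t=102: [61, 17, 40, 17]
t=103: [47, 43, 98, 43]
t=104: [20, 104, 48, 104]
t=105: [48, 53, 15, 53]
t=106: [11, 24, 31, 24]
t=107: [24, 57, 77, 57]
t=108: [56, 42, 89, 42]
t=109: [43, 101, 24, 101]
t=110: [107, 52, 57, 52]
t=111: [60, 25, 35, 25]
t=112: [48, 62, 88, 62]
t=113: [15, 46, 14, 46]
t=114: [28, 7, 25, 7]
t=115: [63, 15, 55, 15]
t=116: [52, 33, 31, 33]
t=117: [30, 81, 80, 81]
t=118: [81, 106, 106, 106]
t=119: [103, 65, 63, 65]
t=120: [54, 60, 55, 60]
t=121: [30, 43, 32, 43]
t=122: [81, 111, 87, 111]
t=123: [105, 75, 15, 75]
t=124: [63, 85, 39, 85]
t=125: [48, 9, 91, 9]
t=126: [10, 14, 17, 14]
t=127: [18, 28, 36, 28]
t=128: [44, 70, 92, 70]
t=129: [113, 75, 27, 75]
t=130: [84, 89, 70, 89]
t=131: [104, 22, 68, 22]
t=132: [56, 54, 67, 54]
t=133: [33, 30, 62, 30]
t=134: [84, 76, 55, 76]
t=135: [115, 91, 38, 91]
t=136: [81, 27, 90, 27]
t=137: [103, 67, 21, 67]
t=138: [55, 65, 52, 65]
t=139: [34, 56, 26, 56]
t=140: [82, 39, 61, 39]
t=141: [111, 101, 55, 101]
t=142: [74, 48, 33, 48]
t=143: [78, 19, 76, 19]
t=144: [93, 50, 87, 50]
t=145: [23, 15, 7, 15]
t=146: [53, 32, 11, 32]
t=147: [32, 75, 27, 75]
t=148: [84, 89, 70, 89]

Answer: 18
Key observation: The state at step 130, [84, 89, 70, 89], reappears at step 148 — and no state repeats earlier — so the cycle the system enters has period 18.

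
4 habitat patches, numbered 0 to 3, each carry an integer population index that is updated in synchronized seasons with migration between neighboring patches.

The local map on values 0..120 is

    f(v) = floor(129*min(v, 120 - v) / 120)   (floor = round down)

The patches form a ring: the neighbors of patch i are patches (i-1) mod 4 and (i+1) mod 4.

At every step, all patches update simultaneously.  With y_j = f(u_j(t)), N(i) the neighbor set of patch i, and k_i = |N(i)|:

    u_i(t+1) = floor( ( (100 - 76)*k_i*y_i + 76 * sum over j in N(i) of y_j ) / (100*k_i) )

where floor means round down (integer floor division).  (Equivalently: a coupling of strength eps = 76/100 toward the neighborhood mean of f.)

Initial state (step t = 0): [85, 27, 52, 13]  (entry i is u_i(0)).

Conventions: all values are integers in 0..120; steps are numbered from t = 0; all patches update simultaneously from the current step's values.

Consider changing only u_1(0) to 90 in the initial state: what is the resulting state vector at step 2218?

Answer: [60, 60, 60, 60]
Key observation: The state at step 12, [60, 60, 60, 60], reappears at step 14: the system is in a cycle of period 2 from step 12 on.  Therefore the state at step 2218 equals the state at step 12 + ((2218 - 12) mod 2) = 12, which is [60, 60, 60, 60].

Derivation:
t=0: [85, 90, 52, 13]
t=1: [25, 42, 30, 38]
t=2: [38, 32, 39, 31]
t=3: [35, 38, 35, 38]
t=4: [39, 37, 39, 37]
t=5: [39, 40, 39, 40]
t=6: [42, 41, 42, 41]
t=7: [44, 44, 44, 44]
t=8: [47, 47, 47, 47]
t=9: [50, 50, 50, 50]
t=10: [53, 53, 53, 53]
t=11: [56, 56, 56, 56]
t=12: [60, 60, 60, 60]
t=13: [64, 64, 64, 64]
t=14: [60, 60, 60, 60]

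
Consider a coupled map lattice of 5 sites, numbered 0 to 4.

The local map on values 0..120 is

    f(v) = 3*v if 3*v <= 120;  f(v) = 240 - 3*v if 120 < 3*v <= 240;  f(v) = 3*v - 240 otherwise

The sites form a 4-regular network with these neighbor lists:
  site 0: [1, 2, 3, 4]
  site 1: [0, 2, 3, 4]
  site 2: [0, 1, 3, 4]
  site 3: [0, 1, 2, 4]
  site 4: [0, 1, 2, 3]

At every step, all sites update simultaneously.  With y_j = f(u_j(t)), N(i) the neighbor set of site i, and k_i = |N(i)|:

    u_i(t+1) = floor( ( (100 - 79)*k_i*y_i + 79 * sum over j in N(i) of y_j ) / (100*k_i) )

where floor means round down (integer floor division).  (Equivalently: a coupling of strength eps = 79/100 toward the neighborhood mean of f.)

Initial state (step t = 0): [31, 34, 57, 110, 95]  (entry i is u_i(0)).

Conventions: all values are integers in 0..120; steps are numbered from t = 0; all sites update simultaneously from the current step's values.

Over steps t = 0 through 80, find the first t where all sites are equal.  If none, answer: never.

Simulating step by step:
t=0: [31, 34, 57, 110, 95]  (not all equal)
t=1: [79, 80, 79, 79, 79]  (not all equal)
t=2: [2, 2, 2, 2, 2]  (all equal)

Answer: 2
Key observation: Synchronization is absorbing here: once all sites are equal they stay equal, and step 2 is the first all-equal step.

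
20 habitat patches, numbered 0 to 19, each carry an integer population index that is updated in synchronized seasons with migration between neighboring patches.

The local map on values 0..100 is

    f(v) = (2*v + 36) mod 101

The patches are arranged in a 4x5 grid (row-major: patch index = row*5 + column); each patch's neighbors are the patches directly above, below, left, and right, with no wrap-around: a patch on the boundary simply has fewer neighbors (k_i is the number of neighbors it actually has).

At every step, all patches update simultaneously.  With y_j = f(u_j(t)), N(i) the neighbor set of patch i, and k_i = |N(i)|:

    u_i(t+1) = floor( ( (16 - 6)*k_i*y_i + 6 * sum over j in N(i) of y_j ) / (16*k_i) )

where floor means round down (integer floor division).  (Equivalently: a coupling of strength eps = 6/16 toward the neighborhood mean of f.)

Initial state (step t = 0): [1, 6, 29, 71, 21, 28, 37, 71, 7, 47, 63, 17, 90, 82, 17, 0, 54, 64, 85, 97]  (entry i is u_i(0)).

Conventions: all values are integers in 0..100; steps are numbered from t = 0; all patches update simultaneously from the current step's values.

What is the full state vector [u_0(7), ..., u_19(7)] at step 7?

Simulating step by step:
t=0: [1, 6, 29, 71, 21, 28, 37, 71, 7, 47, 63, 17, 90, 82, 17, 0, 54, 64, 85, 97]
t=1: [50, 47, 84, 75, 68, 71, 32, 63, 57, 42, 62, 55, 37, 74, 63, 42, 48, 47, 26, 31]
t=2: [41, 35, 23, 68, 63, 72, 82, 53, 53, 34, 54, 46, 26, 71, 63, 28, 31, 34, 81, 89]
t=3: [26, 27, 65, 67, 52, 69, 76, 54, 43, 22, 51, 47, 68, 75, 49, 83, 76, 37, 72, 37]
t=4: [85, 86, 65, 58, 52, 72, 76, 49, 39, 61, 35, 44, 59, 72, 42, 23, 59, 35, 62, 26]
t=5: [18, 23, 51, 46, 44, 61, 67, 41, 28, 44, 26, 32, 46, 62, 39, 62, 46, 23, 58, 69]
t=6: [71, 73, 38, 35, 23, 64, 67, 31, 69, 30, 82, 82, 41, 54, 27, 58, 47, 64, 58, 57]
t=7: [75, 70, 29, 23, 70, 70, 75, 77, 68, 90, 88, 81, 39, 48, 79, 55, 44, 51, 51, 57]

Answer: [75, 70, 29, 23, 70, 70, 75, 77, 68, 90, 88, 81, 39, 48, 79, 55, 44, 51, 51, 57]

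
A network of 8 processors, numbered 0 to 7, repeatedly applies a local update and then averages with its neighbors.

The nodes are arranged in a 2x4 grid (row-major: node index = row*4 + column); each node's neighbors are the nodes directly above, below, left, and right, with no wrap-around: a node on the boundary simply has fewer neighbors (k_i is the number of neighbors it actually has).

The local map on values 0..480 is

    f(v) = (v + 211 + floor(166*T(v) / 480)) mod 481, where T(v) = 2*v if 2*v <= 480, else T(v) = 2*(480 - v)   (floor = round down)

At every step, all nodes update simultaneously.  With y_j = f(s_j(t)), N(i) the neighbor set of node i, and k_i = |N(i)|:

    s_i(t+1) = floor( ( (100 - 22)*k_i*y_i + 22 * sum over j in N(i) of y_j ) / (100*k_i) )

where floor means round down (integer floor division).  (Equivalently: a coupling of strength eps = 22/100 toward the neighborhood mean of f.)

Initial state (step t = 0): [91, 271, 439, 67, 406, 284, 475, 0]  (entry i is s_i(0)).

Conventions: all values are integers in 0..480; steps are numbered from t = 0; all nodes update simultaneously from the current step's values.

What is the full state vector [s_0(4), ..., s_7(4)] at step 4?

Answer: [186, 156, 169, 189, 175, 118, 169, 184]

Derivation:
t=0: [91, 271, 439, 67, 406, 284, 475, 0]
t=1: [320, 165, 203, 297, 202, 155, 203, 223]
t=2: [133, 58, 74, 139, 125, 380, 104, 108]
t=3: [419, 310, 345, 428, 396, 221, 367, 398]
t=4: [186, 156, 169, 189, 175, 118, 169, 184]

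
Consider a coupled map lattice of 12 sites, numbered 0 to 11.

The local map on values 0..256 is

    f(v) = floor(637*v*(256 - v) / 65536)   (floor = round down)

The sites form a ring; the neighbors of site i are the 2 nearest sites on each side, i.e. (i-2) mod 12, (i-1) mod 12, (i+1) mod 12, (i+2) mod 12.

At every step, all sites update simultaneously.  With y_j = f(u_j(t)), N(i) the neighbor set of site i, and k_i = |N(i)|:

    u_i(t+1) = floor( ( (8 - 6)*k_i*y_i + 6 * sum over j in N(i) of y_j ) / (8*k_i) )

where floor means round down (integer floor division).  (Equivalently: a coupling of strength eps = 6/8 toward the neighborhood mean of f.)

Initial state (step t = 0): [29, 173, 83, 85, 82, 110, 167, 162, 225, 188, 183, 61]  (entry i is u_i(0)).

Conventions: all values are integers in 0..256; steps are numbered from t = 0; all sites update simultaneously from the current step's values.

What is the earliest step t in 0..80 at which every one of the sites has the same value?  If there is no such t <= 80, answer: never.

Simulating step by step:
t=0: [29, 173, 83, 85, 82, 110, 167, 162, 225, 188, 183, 61]  (not all equal)
t=1: [113, 120, 124, 142, 143, 146, 131, 129, 118, 117, 101, 114]  (not all equal)
t=2: [156, 157, 157, 157, 157, 157, 157, 158, 157, 156, 156, 156]  (not all equal)
t=3: [151, 151, 151, 151, 151, 150, 150, 150, 150, 150, 151, 151]  (not all equal)
t=4: [154, 154, 154, 154, 154, 154, 154, 154, 154, 154, 154, 154]  (all equal)

Answer: 4
Key observation: Synchronization is absorbing here: once all sites are equal they stay equal, and step 4 is the first all-equal step.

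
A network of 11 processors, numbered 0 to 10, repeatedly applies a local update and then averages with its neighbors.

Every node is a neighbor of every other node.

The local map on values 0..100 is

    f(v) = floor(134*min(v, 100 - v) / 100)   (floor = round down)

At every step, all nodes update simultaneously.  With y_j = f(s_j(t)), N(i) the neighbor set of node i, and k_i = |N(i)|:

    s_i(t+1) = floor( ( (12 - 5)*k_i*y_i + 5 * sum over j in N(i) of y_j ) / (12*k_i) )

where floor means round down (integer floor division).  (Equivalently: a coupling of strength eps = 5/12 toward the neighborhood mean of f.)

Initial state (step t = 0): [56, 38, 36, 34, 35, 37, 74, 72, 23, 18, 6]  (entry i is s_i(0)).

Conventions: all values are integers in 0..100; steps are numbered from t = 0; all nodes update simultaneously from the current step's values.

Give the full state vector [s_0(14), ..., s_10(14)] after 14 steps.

Simulating step by step:
t=0: [56, 38, 36, 34, 35, 37, 74, 72, 23, 18, 6]
t=1: [49, 44, 43, 42, 42, 44, 36, 37, 34, 30, 22]
t=2: [58, 54, 54, 53, 53, 54, 49, 49, 47, 45, 39]
t=3: [58, 60, 60, 61, 61, 60, 63, 63, 61, 60, 55]
t=4: [54, 52, 52, 52, 52, 52, 50, 50, 52, 52, 56]
t=5: [62, 63, 63, 63, 63, 63, 65, 65, 63, 63, 60]
t=6: [49, 48, 48, 48, 48, 48, 47, 47, 48, 48, 51]
t=7: [64, 63, 63, 63, 63, 63, 62, 62, 63, 63, 64]
t=8: [48, 49, 49, 49, 49, 49, 49, 49, 49, 49, 48]
t=9: [64, 64, 64, 64, 64, 64, 64, 64, 64, 64, 64]
t=10: [48, 48, 48, 48, 48, 48, 48, 48, 48, 48, 48]
t=11: [64, 64, 64, 64, 64, 64, 64, 64, 64, 64, 64]
t=12: [48, 48, 48, 48, 48, 48, 48, 48, 48, 48, 48]
t=13: [64, 64, 64, 64, 64, 64, 64, 64, 64, 64, 64]
t=14: [48, 48, 48, 48, 48, 48, 48, 48, 48, 48, 48]

Answer: [48, 48, 48, 48, 48, 48, 48, 48, 48, 48, 48]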